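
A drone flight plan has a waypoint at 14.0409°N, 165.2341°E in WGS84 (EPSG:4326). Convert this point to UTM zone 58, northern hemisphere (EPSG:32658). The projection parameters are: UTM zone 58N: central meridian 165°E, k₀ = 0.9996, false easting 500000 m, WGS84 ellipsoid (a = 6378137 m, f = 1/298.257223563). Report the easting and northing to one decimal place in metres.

Zone 58 central meridian λ₀ = 6×58 − 183 = 165°; Δλ = +0.2341°.
Transverse Mercator on WGS84 with k₀ = 0.9996 gives E = 525276.226 m, N = 1552262.179 m.

E 525276.2 m, N 1552262.2 m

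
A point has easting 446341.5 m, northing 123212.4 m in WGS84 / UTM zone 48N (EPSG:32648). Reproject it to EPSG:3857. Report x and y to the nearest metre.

Unproject from UTM 48N (λ₀ = 105°) → φ = 1.11470007°, λ = 104.51769967°.
Web Mercator (R = 6378137 m): x = 11634857.107 m, y = 124095.673 m.

x 11634857 m, y 124096 m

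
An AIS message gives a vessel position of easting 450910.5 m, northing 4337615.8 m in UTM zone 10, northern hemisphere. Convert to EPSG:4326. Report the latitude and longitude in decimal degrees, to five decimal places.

lat 39.18640°, lon -123.56840°

Zone 10N: λ₀ = -123°, k₀ = 0.9996, false easting 500000 m.
Meridian distance M = (N − FN)/k₀ = 4339351.5 m.
Inverse transverse Mercator on WGS84 gives φ = 39.18640021°, λ = -123.56839981°.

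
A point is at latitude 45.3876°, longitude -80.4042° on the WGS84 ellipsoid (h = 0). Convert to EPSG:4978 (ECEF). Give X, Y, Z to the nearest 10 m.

X 747970 m, Y -4424250 m, Z 4517700 m

WGS84: a = 6378137 m, e² = 0.006694380; N(φ) = a/√(1−e²sin²φ) = 6388983.441 m.
X = (N+h)·cosφ·cosλ = 747971.832 m; Y = (N+h)·cosφ·sinλ = -4424247.307 m; Z = (N(1−e²)+h)·sinφ = 4517704.582 m.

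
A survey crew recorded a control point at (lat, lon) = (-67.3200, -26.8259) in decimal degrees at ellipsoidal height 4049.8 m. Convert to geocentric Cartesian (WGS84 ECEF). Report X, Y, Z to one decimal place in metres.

WGS84: a = 6378137 m, e² = 0.006694380; N(φ) = a/√(1−e²sin²φ) = 6396389.853 m.
X = (N+h)·cosφ·cosλ = 2202315.634 m; Y = (N+h)·cosφ·sinλ = -1113719.521 m; Z = (N(1−e²)+h)·sinφ = -5866002.470 m.

X 2202315.6 m, Y -1113719.5 m, Z -5866002.5 m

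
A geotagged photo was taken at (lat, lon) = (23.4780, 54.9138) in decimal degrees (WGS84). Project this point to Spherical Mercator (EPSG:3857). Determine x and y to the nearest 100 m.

x 6113000 m, y 2689900 m

Web Mercator is spherical with R = a = 6378137 m.
x = R·λ = 6378137 × 0.958426615 = 6112976.254 m.
y = R·ln tan(π/4 + φ/2) = 6378137 × 0.421741948 = 2689927.920 m.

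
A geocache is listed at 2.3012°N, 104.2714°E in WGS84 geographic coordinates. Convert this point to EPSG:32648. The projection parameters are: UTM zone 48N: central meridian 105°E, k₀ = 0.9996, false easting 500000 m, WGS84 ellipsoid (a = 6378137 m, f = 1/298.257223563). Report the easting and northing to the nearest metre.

Zone 48 central meridian λ₀ = 6×48 − 183 = 105°; Δλ = -0.7286°.
Transverse Mercator on WGS84 with k₀ = 0.9996 gives E = 418987.816 m, N = 254373.798 m.

E 418988 m, N 254374 m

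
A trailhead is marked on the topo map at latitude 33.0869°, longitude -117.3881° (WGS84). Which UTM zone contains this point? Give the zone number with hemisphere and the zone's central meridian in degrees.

UTM zone = ⌊(λ + 180)/6⌋ + 1; -117.3881° ∈ [-120°, -114°) → zone 11.
Hemisphere: N (φ ≥ 0).
Central meridian λ₀ = 6×11 − 183 = -117°.

Zone 11N, central meridian -117°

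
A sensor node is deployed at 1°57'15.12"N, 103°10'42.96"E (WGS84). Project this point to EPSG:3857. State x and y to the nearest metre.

x 11485789 m, y 217583 m

Web Mercator is spherical with R = a = 6378137 m.
x = R·λ = 6378137 × 1.800806288 = 11485789.213 m.
y = R·ln tan(π/4 + φ/2) = 6378137 × 0.034113839 = 217582.739 m.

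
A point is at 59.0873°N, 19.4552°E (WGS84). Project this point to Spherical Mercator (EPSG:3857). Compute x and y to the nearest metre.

Web Mercator is spherical with R = a = 6378137 m.
x = R·λ = 6378137 × 0.339557297 = 2165742.957 m.
y = R·ln tan(π/4 + φ/2) = 6378137 × 1.285528946 = 8199279.738 m.

x 2165743 m, y 8199280 m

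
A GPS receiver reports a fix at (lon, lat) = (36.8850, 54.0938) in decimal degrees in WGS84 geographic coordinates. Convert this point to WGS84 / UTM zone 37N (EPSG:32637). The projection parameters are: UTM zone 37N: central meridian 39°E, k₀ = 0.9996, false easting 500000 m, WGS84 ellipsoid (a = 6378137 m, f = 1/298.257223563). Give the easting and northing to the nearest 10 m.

Zone 37 central meridian λ₀ = 6×37 − 183 = 39°; Δλ = -2.1150°.
Transverse Mercator on WGS84 with k₀ = 0.9996 gives E = 361684.356 m, N = 5996026.145 m.

E 361680 m, N 5996030 m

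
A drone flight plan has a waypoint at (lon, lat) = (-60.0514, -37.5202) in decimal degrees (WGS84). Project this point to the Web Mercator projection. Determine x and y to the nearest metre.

Web Mercator is spherical with R = a = 6378137 m.
x = R·λ = 6378137 × -1.048094650 = -6684891.269 m.
y = R·ln tan(π/4 + φ/2) = 6378137 × -0.707395615 = -4511866.143 m.

x -6684891 m, y -4511866 m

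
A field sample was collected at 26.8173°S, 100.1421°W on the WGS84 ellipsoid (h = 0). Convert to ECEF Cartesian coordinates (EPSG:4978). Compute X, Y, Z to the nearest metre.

WGS84: a = 6378137 m, e² = 0.006694380; N(φ) = a/√(1−e²sin²φ) = 6382486.652 m.
X = (N+h)·cosφ·cosλ = -1003017.506 m; Y = (N+h)·cosφ·sinλ = -5607041.791 m; Z = (N(1−e²)+h)·sinφ = -2860163.827 m.

X -1003018 m, Y -5607042 m, Z -2860164 m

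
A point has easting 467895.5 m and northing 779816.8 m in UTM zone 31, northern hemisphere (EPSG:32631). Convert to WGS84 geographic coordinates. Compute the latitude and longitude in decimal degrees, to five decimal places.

Zone 31N: λ₀ = 3°, k₀ = 0.9996, false easting 500000 m.
Meridian distance M = (N − FN)/k₀ = 780128.9 m.
Inverse transverse Mercator on WGS84 gives φ = 7.05479977°, λ = 2.70929989°.

lat 7.05480°, lon 2.70930°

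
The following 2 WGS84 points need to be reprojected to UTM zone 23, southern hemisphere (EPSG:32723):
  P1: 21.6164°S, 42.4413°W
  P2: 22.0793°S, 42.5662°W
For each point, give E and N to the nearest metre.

P1: E 764880 m, N 7607451 m; P2: E 751134 m, N 7556390 m

UTM zone 23S: λ₀ = -45°, k₀ = 0.9996.
P1 (-21.6164°, -42.4413°) → (764880.158, 7607451.358) m.
P2 (-22.0793°, -42.5662°) → (751133.536, 7556389.851) m.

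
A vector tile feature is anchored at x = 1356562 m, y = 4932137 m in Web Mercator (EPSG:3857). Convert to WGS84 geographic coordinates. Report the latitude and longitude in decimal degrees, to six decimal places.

lat 40.453998°, lon 12.186204°

R = 6378137 m. λ = x/R = 12.18620378°.
φ = 2·arctan(exp(y/R)) − 90° = 2·arctan(2.16688) − 90° = 40.45399780°.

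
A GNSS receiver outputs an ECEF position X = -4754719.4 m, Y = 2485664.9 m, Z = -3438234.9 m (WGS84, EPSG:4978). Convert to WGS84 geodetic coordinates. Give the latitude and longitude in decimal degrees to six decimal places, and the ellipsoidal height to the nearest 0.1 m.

λ = atan2(Y, X) = 152.40040062°; p = √(X²+Y²) = 5365248.0 m.
Bowring's method on WGS84 (a = 6378137 m, b = 6356752.314 m) gives φ = -32.82820017°, h = 500.017 m.

lat -32.828200°, lon 152.400401°, h 500.0 m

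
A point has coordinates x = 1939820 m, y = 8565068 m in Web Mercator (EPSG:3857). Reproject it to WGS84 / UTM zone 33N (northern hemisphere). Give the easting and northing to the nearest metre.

E 632270 m, N 6735636 m

Web Mercator inverse (R = 6378137 m) → φ = 60.73429956°, λ = 17.42569954°.
UTM 33N forward: E = 632269.777 m, N = 6735636.098 m.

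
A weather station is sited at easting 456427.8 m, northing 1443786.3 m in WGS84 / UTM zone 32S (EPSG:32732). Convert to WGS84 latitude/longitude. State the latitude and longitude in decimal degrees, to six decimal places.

Zone 32S: λ₀ = 9°, k₀ = 0.9996, false easting 500000 m, false northing 10000000 m.
Meridian distance M = (N − FN)/k₀ = -8559637.6 m.
Inverse transverse Mercator on WGS84 gives φ = -77.07879978°, λ = 7.25420038°.

lat -77.078800°, lon 7.254200°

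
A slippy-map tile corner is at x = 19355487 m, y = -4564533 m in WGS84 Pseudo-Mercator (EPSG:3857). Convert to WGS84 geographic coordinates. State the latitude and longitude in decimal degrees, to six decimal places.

R = 6378137 m. λ = x/R = 173.87329804°.
φ = 2·arctan(exp(y/R)) − 90° = 2·arctan(0.48887) − 90° = -37.89450069°.

lat -37.894501°, lon 173.873298°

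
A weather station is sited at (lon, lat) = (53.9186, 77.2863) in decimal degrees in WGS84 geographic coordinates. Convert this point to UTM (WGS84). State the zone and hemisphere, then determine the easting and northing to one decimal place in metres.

Longitude 53.9186° lies in the 6° band [48°, 54°), giving zone 39; latitude is north of the equator, so 39N.
Zone 39 central meridian λ₀ = 6×39 − 183 = 51°; Δλ = +2.9186°.
Transverse Mercator on WGS84 with k₀ = 0.9996 gives E = 571675.309 m, N = 8580503.569 m.

Zone 39N: E 571675.3 m, N 8580503.6 m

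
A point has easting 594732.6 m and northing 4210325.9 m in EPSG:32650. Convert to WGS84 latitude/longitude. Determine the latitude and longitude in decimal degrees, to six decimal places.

lat 38.035700°, lon 118.079500°

Zone 50N: λ₀ = 117°, k₀ = 0.9996, false easting 500000 m.
Meridian distance M = (N − FN)/k₀ = 4212010.7 m.
Inverse transverse Mercator on WGS84 gives φ = 38.03569978°, λ = 118.07949983°.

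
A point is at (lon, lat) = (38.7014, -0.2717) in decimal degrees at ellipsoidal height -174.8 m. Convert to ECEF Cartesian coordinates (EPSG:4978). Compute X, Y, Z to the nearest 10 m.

X 4977400 m, Y 3987850 m, Z -30040 m

WGS84: a = 6378137 m, e² = 0.006694380; N(φ) = a/√(1−e²sin²φ) = 6378137.480 m.
X = (N+h)·cosφ·cosλ = 4977402.607 m; Y = (N+h)·cosφ·sinλ = 3987851.113 m; Z = (N(1−e²)+h)·sinφ = -30042.091 m.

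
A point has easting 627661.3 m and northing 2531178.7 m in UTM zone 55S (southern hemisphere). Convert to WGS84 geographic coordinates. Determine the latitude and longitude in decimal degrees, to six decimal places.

lat -67.308500°, lon 149.966400°

Zone 55S: λ₀ = 147°, k₀ = 0.9996, false easting 500000 m, false northing 10000000 m.
Meridian distance M = (N − FN)/k₀ = -7471810.0 m.
Inverse transverse Mercator on WGS84 gives φ = -67.30849993°, λ = 149.96639997°.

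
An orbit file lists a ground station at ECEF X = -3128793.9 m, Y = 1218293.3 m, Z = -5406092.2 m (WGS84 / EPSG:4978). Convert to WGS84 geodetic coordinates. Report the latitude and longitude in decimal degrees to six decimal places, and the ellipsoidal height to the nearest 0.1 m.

lat -58.328600°, lon 158.725000°, h 1232.2 m

λ = atan2(Y, X) = 158.72500029°; p = √(X²+Y²) = 3357616.7 m.
Bowring's method on WGS84 (a = 6378137 m, b = 6356752.314 m) gives φ = -58.32860012°, h = 1232.237 m.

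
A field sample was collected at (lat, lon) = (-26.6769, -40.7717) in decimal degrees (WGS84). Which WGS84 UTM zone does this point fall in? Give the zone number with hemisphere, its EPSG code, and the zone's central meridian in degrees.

UTM zone = ⌊(λ + 180)/6⌋ + 1; -40.7717° ∈ [-42°, -36°) → zone 24.
Hemisphere: S (φ < 0).
Central meridian λ₀ = 6×24 − 183 = -39°.
EPSG code: 32724.

Zone 24S (EPSG:32724), central meridian -39°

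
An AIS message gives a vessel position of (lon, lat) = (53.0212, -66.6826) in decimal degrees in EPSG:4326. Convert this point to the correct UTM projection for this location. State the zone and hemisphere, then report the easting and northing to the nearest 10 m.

Longitude 53.0212° lies in the 6° band [48°, 54°), giving zone 39; latitude is south of the equator, so 39S.
Zone 39 central meridian λ₀ = 6×39 − 183 = 51°; Δλ = +2.0212°.
Transverse Mercator on WGS84 with k₀ = 0.9996 gives E = 589264.104 m, N = 2602555.975 m.

Zone 39S: E 589260 m, N 2602560 m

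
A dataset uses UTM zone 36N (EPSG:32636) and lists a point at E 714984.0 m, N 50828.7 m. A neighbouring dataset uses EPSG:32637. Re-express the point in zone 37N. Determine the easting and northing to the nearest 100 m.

E 46900 m, N 50900 m

UTM 36N → geographic: φ = 0.45960001°, λ = 34.93170020°.
UTM 37N (λ₀ = 39°) forward: E = 46931.167 m, N = 50928.813 m.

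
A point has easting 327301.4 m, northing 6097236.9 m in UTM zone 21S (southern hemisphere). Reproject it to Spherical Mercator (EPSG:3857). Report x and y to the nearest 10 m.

Unproject from UTM 21S (λ₀ = -57°) → φ = -35.25309991°, λ = -58.89830031°.
Web Mercator (R = 6378137 m): x = -6556528.800 m, y = -4198329.827 m.

x -6556530 m, y -4198330 m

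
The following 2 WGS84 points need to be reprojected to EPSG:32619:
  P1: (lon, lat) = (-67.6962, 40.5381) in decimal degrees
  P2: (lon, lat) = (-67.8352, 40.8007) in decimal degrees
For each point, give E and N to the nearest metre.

UTM zone 19N: λ₀ = -69°, k₀ = 0.9996.
P1 (40.5381°, -67.6962°) → (610414.976, 4488300.440) m.
P2 (40.8007°, -67.8352°) → (598256.950, 4517285.924) m.

P1: E 610415 m, N 4488300 m; P2: E 598257 m, N 4517286 m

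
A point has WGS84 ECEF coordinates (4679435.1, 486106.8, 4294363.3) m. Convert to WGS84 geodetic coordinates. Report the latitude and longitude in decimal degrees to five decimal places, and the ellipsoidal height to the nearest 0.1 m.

λ = atan2(Y, X) = 5.93069988°; p = √(X²+Y²) = 4704616.1 m.
Bowring's method on WGS84 (a = 6378137 m, b = 6356752.314 m) gives φ = 42.58140038°, h = 1457.585 m.

lat 42.58140°, lon 5.93070°, h 1457.6 m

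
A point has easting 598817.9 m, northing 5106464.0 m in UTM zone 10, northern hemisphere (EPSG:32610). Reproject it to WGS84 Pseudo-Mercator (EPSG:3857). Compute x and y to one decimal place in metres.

x -13549964.3 m, y 5797127.3 m

Unproject from UTM 10N (λ₀ = -123°) → φ = 46.10460017°, λ = -121.72140034°.
Web Mercator (R = 6378137 m): x = -13549964.304 m, y = 5797127.344 m.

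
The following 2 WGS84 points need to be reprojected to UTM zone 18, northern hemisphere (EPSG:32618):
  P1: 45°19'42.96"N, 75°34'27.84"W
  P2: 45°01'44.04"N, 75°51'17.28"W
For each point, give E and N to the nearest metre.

UTM zone 18N: λ₀ = -75°, k₀ = 0.9996.
P1 (45.3286°, -75.5744°) → (454988.016, 5019615.207) m.
P2 (45.0289°, -75.8548°) → (432662.560, 4986516.209) m.

P1: E 454988 m, N 5019615 m; P2: E 432663 m, N 4986516 m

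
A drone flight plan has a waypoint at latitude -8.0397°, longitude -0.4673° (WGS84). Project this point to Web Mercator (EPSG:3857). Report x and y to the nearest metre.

Web Mercator is spherical with R = a = 6378137 m.
x = R·λ = 6378137 × -0.008155924 = -52019.598 m.
y = R·ln tan(π/4 + φ/2) = 6378137 × -0.140781985 = -897926.784 m.

x -52020 m, y -897927 m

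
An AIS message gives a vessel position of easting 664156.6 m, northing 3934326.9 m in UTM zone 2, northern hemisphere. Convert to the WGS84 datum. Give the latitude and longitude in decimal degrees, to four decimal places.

lat 35.5390°, lon -169.1892°

Zone 2N: λ₀ = -171°, k₀ = 0.9996, false easting 500000 m.
Meridian distance M = (N − FN)/k₀ = 3935901.3 m.
Inverse transverse Mercator on WGS84 gives φ = 35.53900021°, λ = -169.18919983°.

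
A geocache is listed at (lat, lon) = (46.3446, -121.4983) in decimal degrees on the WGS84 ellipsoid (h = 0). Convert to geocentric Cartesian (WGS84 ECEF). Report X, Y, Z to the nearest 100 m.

X -2304500 m, Y -3760800 m, Z 4591800 m

WGS84: a = 6378137 m, e² = 0.006694380; N(φ) = a/√(1−e²sin²φ) = 6389341.699 m.
X = (N+h)·cosφ·cosλ = -2304465.903 m; Y = (N+h)·cosφ·sinλ = -3760797.037 m; Z = (N(1−e²)+h)·sinφ = 4591772.648 m.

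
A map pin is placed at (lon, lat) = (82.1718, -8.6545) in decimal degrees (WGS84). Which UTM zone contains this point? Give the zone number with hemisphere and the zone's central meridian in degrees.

UTM zone = ⌊(λ + 180)/6⌋ + 1; 82.1718° ∈ [78°, 84°) → zone 44.
Hemisphere: S (φ < 0).
Central meridian λ₀ = 6×44 − 183 = 81°.

Zone 44S, central meridian 81°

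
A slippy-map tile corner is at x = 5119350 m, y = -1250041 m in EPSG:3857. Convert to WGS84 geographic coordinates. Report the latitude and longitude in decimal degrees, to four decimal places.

R = 6378137 m. λ = x/R = 45.98790350°.
φ = 2·arctan(exp(y/R)) − 90° = 2·arctan(0.82202) − 90° = -11.15810306°.

lat -11.1581°, lon 45.9879°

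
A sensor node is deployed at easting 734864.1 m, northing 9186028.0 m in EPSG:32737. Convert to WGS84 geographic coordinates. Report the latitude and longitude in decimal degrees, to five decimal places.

Zone 37S: λ₀ = 39°, k₀ = 0.9996, false easting 500000 m, false northing 10000000 m.
Meridian distance M = (N − FN)/k₀ = -814297.7 m.
Inverse transverse Mercator on WGS84 gives φ = -7.35880011°, λ = 41.12760007°.

lat -7.35880°, lon 41.12760°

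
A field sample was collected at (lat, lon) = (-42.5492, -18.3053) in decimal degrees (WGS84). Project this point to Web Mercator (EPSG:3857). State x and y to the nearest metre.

x -2037737 m, y -5243605 m

Web Mercator is spherical with R = a = 6378137 m.
x = R·λ = 6378137 × -0.319487756 = -2037736.675 m.
y = R·ln tan(π/4 + φ/2) = 6378137 × -0.822121770 = -5243605.283 m.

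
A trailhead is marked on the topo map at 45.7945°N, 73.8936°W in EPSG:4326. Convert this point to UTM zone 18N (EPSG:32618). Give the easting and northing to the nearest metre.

Zone 18 central meridian λ₀ = 6×18 − 183 = -75°; Δλ = +1.1064°.
Transverse Mercator on WGS84 with k₀ = 0.9996 gives E = 585987.575 m, N = 5071810.623 m.

E 585988 m, N 5071811 m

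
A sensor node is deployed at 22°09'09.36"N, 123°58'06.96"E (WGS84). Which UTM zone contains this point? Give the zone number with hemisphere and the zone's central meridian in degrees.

UTM zone = ⌊(λ + 180)/6⌋ + 1; 123.9686° ∈ [120°, 126°) → zone 51.
Hemisphere: N (φ ≥ 0).
Central meridian λ₀ = 6×51 − 183 = 123°.

Zone 51N, central meridian 123°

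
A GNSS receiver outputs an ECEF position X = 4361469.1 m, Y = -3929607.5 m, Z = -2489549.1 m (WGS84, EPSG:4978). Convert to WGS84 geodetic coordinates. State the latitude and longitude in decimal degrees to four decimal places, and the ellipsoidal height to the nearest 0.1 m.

lat -23.1189°, lon -42.0183°, h 1819.2 m

λ = atan2(Y, X) = -42.01829968°; p = √(X²+Y²) = 5870624.1 m.
Bowring's method on WGS84 (a = 6378137 m, b = 6356752.314 m) gives φ = -23.11890025°, h = 1819.189 m.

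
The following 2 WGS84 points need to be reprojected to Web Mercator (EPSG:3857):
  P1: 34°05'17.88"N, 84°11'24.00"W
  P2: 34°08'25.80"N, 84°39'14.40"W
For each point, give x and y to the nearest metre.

Web Mercator: x = R·λ, y = R·ln tan(π/4+φ/2), R = 6378137 m.
P1 (34.0883°, -84.1900°) → (-9371987.930, 4040664.730) m.
P2 (34.1405°, -84.6540°) → (-9423640.174, 4047683.382) m.

P1: x -9371988 m, y 4040665 m; P2: x -9423640 m, y 4047683 m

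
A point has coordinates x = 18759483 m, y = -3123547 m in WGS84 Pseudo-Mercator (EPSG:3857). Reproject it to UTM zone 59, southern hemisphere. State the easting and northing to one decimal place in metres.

Web Mercator inverse (R = 6378137 m) → φ = -27.00060231°, λ = 168.51930301°.
UTM 59S forward: E = 253832.967 m, N = 7011077.662 m.

E 253833.0 m, N 7011077.7 m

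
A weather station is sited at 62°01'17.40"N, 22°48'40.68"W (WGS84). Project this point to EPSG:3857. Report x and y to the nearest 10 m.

x -2539340 m, y 8864240 m

Web Mercator is spherical with R = a = 6378137 m.
x = R·λ = 6378137 × -0.398132292 = -2539342.300 m.
y = R·ln tan(π/4 + φ/2) = 6378137 × 1.389785545 = 8864242.607 m.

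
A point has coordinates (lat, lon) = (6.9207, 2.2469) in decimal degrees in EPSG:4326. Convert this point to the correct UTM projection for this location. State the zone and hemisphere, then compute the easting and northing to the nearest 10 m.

Zone 31N: E 416800 m, N 765050 m

Longitude 2.2469° lies in the 6° band [0°, 6°), giving zone 31; latitude is north of the equator, so 31N.
Zone 31 central meridian λ₀ = 6×31 − 183 = 3°; Δλ = -0.7531°.
Transverse Mercator on WGS84 with k₀ = 0.9996 gives E = 416803.026 m, N = 765048.427 m.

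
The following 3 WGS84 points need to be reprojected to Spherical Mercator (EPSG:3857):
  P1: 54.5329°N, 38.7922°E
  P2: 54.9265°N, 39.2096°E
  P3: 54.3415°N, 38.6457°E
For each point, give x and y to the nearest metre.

P1: x 4318328 m, y 7271734 m; P2: x 4364793 m, y 7347614 m; P3: x 4302020 m, y 7235099 m

Web Mercator: x = R·λ, y = R·ln tan(π/4+φ/2), R = 6378137 m.
P1 (54.5329°, 38.7922°) → (4318327.951, 7271734.217) m.
P2 (54.9265°, 39.2096°) → (4364792.706, 7347614.309) m.
P3 (54.3415°, 38.6457°) → (4302019.645, 7235099.443) m.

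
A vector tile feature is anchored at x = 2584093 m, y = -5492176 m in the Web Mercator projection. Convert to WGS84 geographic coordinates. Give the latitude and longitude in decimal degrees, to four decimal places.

lat -44.1725°, lon 23.2133°

R = 6378137 m. λ = x/R = 23.21330237°.
φ = 2·arctan(exp(y/R)) − 90° = 2·arctan(0.42270) − 90° = -44.17250079°.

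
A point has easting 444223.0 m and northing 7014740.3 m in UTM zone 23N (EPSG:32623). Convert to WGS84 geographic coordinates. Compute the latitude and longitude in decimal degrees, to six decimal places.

lat 63.257300°, lon -46.110999°

Zone 23N: λ₀ = -45°, k₀ = 0.9996, false easting 500000 m.
Meridian distance M = (N − FN)/k₀ = 7017547.3 m.
Inverse transverse Mercator on WGS84 gives φ = 63.25729995°, λ = -46.11099919°.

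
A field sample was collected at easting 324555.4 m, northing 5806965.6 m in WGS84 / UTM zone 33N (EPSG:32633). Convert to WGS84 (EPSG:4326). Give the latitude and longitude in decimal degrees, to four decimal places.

Zone 33N: λ₀ = 15°, k₀ = 0.9996, false easting 500000 m.
Meridian distance M = (N − FN)/k₀ = 5809289.3 m.
Inverse transverse Mercator on WGS84 gives φ = 52.38479960°, λ = 12.42199934°.

lat 52.3848°, lon 12.4220°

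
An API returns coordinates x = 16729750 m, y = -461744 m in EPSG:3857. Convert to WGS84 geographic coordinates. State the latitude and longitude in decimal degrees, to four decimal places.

R = 6378137 m. λ = x/R = 150.28590124°.
φ = 2·arctan(exp(y/R)) − 90° = 2·arctan(0.93016) − 90° = -4.14429845°.

lat -4.1443°, lon 150.2859°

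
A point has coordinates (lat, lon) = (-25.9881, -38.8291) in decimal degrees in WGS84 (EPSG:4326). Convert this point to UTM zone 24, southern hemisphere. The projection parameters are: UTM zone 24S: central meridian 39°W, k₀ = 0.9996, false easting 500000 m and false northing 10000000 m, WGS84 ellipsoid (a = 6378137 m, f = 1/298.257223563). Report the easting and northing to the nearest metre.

Zone 24 central meridian λ₀ = 6×24 − 183 = -39°; Δλ = +0.1709°.
Transverse Mercator on WGS84 with k₀ = 0.9996 gives E = 517105.012 m, N = 7125622.832 m.

E 517105 m, N 7125623 m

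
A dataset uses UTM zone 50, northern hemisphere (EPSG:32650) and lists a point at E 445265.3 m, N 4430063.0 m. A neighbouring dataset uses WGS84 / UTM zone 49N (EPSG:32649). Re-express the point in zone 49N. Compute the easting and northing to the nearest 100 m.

E 957400 m, N 4443600 m

UTM 50N → geographic: φ = 40.01899958°, λ = 116.35860040°.
UTM 49N (λ₀ = 111°) forward: E = 957397.858 m, N = 4443642.069 m.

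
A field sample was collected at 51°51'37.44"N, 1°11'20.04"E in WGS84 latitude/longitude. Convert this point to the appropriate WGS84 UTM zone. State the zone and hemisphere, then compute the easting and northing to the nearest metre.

Zone 31N: E 375286 m, N 5747062 m

Longitude 1.1889° lies in the 6° band [0°, 6°), giving zone 31; latitude is north of the equator, so 31N.
Zone 31 central meridian λ₀ = 6×31 − 183 = 3°; Δλ = -1.8111°.
Transverse Mercator on WGS84 with k₀ = 0.9996 gives E = 375285.530 m, N = 5747062.196 m.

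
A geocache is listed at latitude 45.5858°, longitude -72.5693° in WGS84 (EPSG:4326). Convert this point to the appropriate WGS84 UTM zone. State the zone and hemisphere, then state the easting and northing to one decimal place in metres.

Longitude -72.5693° lies in the 6° band [-78°, -72°), giving zone 18; latitude is north of the equator, so 18N.
Zone 18 central meridian λ₀ = 6×18 − 183 = -75°; Δλ = +2.4307°.
Transverse Mercator on WGS84 with k₀ = 0.9996 gives E = 689613.083 m, N = 5050902.509 m.

Zone 18N: E 689613.1 m, N 5050902.5 m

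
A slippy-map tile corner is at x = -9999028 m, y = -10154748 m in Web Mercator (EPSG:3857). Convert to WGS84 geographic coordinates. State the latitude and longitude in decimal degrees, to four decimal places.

lat -66.9954°, lon -89.8228°

R = 6378137 m. λ = x/R = -89.82279679°.
φ = 2·arctan(exp(y/R)) − 90° = 2·arctan(0.20349) − 90° = -66.99539893°.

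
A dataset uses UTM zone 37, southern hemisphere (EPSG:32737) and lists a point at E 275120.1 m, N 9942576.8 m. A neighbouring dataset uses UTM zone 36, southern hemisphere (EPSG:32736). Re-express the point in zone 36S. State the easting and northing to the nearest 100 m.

E 943100 m, N 9942500 m

UTM 37S → geographic: φ = -0.51920037°, λ = 36.97940041°.
UTM 36S (λ₀ = 33°) forward: E = 943148.342 m, N = 9942473.122 m.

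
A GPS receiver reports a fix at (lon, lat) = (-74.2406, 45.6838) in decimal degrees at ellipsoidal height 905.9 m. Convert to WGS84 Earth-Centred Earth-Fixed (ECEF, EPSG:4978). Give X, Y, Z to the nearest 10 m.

X 1212460 m, Y -4296360 m, Z 4541410 m

WGS84: a = 6378137 m, e² = 0.006694380; N(φ) = a/√(1−e²sin²φ) = 6389094.355 m.
X = (N+h)·cosφ·cosλ = 1212460.309 m; Y = (N+h)·cosφ·sinλ = -4296361.793 m; Z = (N(1−e²)+h)·sinφ = 4541412.255 m.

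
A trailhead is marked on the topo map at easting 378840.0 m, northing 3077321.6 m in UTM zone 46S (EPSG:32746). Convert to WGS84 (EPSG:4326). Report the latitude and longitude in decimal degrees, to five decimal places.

Zone 46S: λ₀ = 93°, k₀ = 0.9996, false easting 500000 m, false northing 10000000 m.
Meridian distance M = (N − FN)/k₀ = -6925448.6 m.
Inverse transverse Mercator on WGS84 gives φ = -62.41560015°, λ = 90.65440096°.

lat -62.41560°, lon 90.65440°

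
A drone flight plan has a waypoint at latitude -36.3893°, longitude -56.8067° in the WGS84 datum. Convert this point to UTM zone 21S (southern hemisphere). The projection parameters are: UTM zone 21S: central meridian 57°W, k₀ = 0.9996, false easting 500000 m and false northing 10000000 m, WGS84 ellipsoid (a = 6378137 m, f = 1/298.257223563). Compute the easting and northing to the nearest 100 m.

Zone 21 central meridian λ₀ = 6×21 − 183 = -57°; Δλ = +0.1933°.
Transverse Mercator on WGS84 with k₀ = 0.9996 gives E = 517335.652 m, N = 5972853.731 m.

E 517300 m, N 5972900 m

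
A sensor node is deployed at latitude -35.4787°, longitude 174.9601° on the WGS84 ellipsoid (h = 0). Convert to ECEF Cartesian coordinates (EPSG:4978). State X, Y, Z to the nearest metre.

X -5179680 m, Y 456798 m, Z -3681244 m

WGS84: a = 6378137 m, e² = 0.006694380; N(φ) = a/√(1−e²sin²φ) = 6385340.851 m.
X = (N+h)·cosφ·cosλ = -5179679.583 m; Y = (N+h)·cosφ·sinλ = 456798.134 m; Z = (N(1−e²)+h)·sinφ = -3681243.785 m.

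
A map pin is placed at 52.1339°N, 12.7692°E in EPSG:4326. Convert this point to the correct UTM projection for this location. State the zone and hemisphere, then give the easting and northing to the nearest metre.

Zone 33N: E 347321 m, N 5778278 m

Longitude 12.7692° lies in the 6° band [12°, 18°), giving zone 33; latitude is north of the equator, so 33N.
Zone 33 central meridian λ₀ = 6×33 − 183 = 15°; Δλ = -2.2308°.
Transverse Mercator on WGS84 with k₀ = 0.9996 gives E = 347321.191 m, N = 5778278.087 m.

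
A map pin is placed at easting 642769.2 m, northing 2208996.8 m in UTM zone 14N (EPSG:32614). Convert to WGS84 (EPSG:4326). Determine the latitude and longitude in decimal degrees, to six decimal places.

lat 19.972300°, lon -97.635500°

Zone 14N: λ₀ = -99°, k₀ = 0.9996, false easting 500000 m.
Meridian distance M = (N − FN)/k₀ = 2209880.8 m.
Inverse transverse Mercator on WGS84 gives φ = 19.97230020°, λ = -97.63550001°.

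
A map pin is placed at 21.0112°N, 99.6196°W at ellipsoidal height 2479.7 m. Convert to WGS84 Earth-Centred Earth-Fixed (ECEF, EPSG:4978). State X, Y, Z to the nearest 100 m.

X -995800 m, Y -5875100 m, Z 2273400 m

WGS84: a = 6378137 m, e² = 0.006694380; N(φ) = a/√(1−e²sin²φ) = 6380883.345 m.
X = (N+h)·cosφ·cosλ = -995774.062 m; Y = (N+h)·cosφ·sinλ = -5875146.502 m; Z = (N(1−e²)+h)·sinφ = 2273441.742 m.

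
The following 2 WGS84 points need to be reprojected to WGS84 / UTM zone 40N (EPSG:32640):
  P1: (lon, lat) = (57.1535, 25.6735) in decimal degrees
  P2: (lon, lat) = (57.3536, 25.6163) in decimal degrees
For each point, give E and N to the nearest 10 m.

P1: E 515400 m, N 2839540 m; P2: E 535500 m, N 2833240 m

UTM zone 40N: λ₀ = 57°, k₀ = 0.9996.
P1 (25.6735°, 57.1535°) → (515404.149, 2839535.782) m.
P2 (25.6163°, 57.3536°) → (535501.771, 2833239.976) m.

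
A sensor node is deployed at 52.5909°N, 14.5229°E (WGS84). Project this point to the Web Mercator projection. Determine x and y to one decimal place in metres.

x 1616681.8 m, y 6907681.1 m

Web Mercator is spherical with R = a = 6378137 m.
x = R·λ = 6378137 × 0.253472422 = 1616681.833 m.
y = R·ln tan(π/4 + φ/2) = 6378137 × 1.083024889 = 6907681.118 m.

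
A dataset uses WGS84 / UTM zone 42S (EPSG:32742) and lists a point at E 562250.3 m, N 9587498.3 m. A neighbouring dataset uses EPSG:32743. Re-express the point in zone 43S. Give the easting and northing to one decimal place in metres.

E -104902.0 m, N 9585645.0 m

UTM 42S → geographic: φ = -3.73180000°, λ = 69.56059956°.
UTM 43S (λ₀ = 75°) forward: E = -104901.953 m, N = 9585645.004 m.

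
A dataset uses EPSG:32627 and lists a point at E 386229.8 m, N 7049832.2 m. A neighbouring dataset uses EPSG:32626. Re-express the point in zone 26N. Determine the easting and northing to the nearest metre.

E 684231 m, N 7053139 m

UTM 27N → geographic: φ = 63.55829984°, λ = -23.29029959°.
UTM 26N (λ₀ = -27°) forward: E = 684230.554 m, N = 7053138.642 m.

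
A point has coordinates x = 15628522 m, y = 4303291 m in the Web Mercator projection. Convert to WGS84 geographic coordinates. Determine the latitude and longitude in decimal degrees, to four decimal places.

R = 6378137 m. λ = x/R = 140.39340181°.
φ = 2·arctan(exp(y/R)) − 90° = 2·arctan(1.96343) − 90° = 36.01939920°.

lat 36.0194°, lon 140.3934°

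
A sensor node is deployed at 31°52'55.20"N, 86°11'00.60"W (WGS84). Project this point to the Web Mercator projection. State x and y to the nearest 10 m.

x -9593900 m, y 3747830 m

Web Mercator is spherical with R = a = 6378137 m.
x = R·λ = 6378137 × -1.504185836 = -9593903.335 m.
y = R·ln tan(π/4 + φ/2) = 6378137 × 0.587605948 = 3747831.241 m.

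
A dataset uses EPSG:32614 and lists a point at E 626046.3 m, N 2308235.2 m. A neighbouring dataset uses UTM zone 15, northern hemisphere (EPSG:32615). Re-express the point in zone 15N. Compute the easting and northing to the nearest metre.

UTM 14N → geographic: φ = 20.87000038°, λ = -97.78830018°.
UTM 15N (λ₀ = -93°) forward: E = 1492.063 m, N = 2315193.236 m.

E 1492 m, N 2315193 m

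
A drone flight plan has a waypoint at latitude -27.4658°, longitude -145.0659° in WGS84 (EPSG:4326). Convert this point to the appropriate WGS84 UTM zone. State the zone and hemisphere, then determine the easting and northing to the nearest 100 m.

Zone 6S: E 691100 m, N 6960500 m

Longitude -145.0659° lies in the 6° band [-150°, -144°), giving zone 6; latitude is south of the equator, so 6S.
Zone 6 central meridian λ₀ = 6×6 − 183 = -147°; Δλ = +1.9341°.
Transverse Mercator on WGS84 with k₀ = 0.9996 gives E = 691116.127 m, N = 6960483.289 m.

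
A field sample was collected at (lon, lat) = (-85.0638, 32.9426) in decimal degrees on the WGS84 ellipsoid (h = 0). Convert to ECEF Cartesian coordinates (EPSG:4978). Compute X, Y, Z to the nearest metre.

WGS84: a = 6378137 m, e² = 0.006694380; N(φ) = a/√(1−e²sin²φ) = 6384459.600 m.
X = (N+h)·cosφ·cosλ = 461031.415 m; Y = (N+h)·cosφ·sinλ = -5338067.323 m; Z = (N(1−e²)+h)·sinφ = 3448618.024 m.

X 461031 m, Y -5338067 m, Z 3448618 m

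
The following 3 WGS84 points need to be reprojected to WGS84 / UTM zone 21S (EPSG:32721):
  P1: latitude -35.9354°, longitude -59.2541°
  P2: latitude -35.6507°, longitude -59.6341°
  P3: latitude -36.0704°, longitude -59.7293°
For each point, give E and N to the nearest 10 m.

P1: E 296660 m, N 6020870 m; P2: E 261530 m, N 6051600 m; P3: E 254200 m, N 6004790 m

UTM zone 21S: λ₀ = -57°, k₀ = 0.9996.
P1 (-35.9354°, -59.2541°) → (296661.304, 6020868.500) m.
P2 (-35.6507°, -59.6341°) → (261525.174, 6051596.558) m.
P3 (-36.0704°, -59.7293°) → (254204.744, 6004794.729) m.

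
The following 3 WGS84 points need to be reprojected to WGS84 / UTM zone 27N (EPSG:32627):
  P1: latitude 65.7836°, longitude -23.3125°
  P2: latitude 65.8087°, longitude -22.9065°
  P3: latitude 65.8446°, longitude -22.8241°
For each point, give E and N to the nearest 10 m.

P1: E 394170 m, N 7297740 m; P2: E 412830 m, N 7299910 m; P3: E 416720 m, N 7303800 m

UTM zone 27N: λ₀ = -21°, k₀ = 0.9996.
P1 (65.7836°, -23.3125°) → (394174.032, 7297737.862) m.
P2 (65.8087°, -22.9065°) → (412833.512, 7299910.499) m.
P3 (65.8446°, -22.8241°) → (416716.253, 7303798.684) m.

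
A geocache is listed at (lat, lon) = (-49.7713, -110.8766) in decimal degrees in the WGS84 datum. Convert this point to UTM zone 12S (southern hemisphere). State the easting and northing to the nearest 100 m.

Zone 12 central meridian λ₀ = 6×12 − 183 = -111°; Δλ = +0.1234°.
Transverse Mercator on WGS84 with k₀ = 0.9996 gives E = 508885.597 m, N = 4486789.399 m.

E 508900 m, N 4486800 m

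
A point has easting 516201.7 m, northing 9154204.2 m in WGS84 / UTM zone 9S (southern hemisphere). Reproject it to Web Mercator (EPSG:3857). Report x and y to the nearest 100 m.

x -14343900 m, y -854300 m

Unproject from UTM 9S (λ₀ = -129°) → φ = -7.65169971°, λ = -128.85310018°.
Web Mercator (R = 6378137 m): x = -14343861.499 m, y = -854326.574 m.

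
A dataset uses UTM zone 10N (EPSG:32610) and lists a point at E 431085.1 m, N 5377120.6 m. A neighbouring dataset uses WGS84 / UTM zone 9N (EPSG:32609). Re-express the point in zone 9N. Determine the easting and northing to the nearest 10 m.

E 873880 m, N 5389100 m

UTM 10N → geographic: φ = 48.54339998°, λ = -123.93370034°.
UTM 9N (λ₀ = -129°) forward: E = 873877.245 m, N = 5389103.355 m.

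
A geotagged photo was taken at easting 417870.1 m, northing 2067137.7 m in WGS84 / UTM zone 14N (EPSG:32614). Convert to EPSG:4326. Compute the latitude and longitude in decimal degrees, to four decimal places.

Zone 14N: λ₀ = -99°, k₀ = 0.9996, false easting 500000 m.
Meridian distance M = (N − FN)/k₀ = 2067964.9 m.
Inverse transverse Mercator on WGS84 gives φ = 18.69390042°, λ = -99.77890000°.

lat 18.6939°, lon -99.7789°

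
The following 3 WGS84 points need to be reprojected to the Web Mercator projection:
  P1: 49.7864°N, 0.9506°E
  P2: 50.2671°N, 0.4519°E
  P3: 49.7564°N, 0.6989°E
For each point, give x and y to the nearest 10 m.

P1: x 105820 m, y 6409370 m; P2: x 50310 m, y 6492660 m; P3: x 77800 m, y 6404200 m

Web Mercator: x = R·λ, y = R·ln tan(π/4+φ/2), R = 6378137 m.
P1 (49.7864°, 0.9506°) → (105820.308, 6409365.931) m.
P2 (50.2671°, 0.4519°) → (50305.278, 6492661.997) m.
P3 (49.7564°, 0.6989°) → (77801.192, 6404195.005) m.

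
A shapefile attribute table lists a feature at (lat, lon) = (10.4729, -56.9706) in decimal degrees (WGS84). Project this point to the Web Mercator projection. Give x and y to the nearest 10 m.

Web Mercator is spherical with R = a = 6378137 m.
x = R·λ = 6378137 × -0.994324547 = -6341938.182 m.
y = R·ln tan(π/4 + φ/2) = 6378137 × 0.183813018 = 1172384.609 m.

x -6341940 m, y 1172380 m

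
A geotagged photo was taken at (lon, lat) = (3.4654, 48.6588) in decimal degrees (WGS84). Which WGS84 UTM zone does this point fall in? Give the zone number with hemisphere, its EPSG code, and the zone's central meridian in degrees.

UTM zone = ⌊(λ + 180)/6⌋ + 1; 3.4654° ∈ [0°, 6°) → zone 31.
Hemisphere: N (φ ≥ 0).
Central meridian λ₀ = 6×31 − 183 = 3°.
EPSG code: 32631.

Zone 31N (EPSG:32631), central meridian 3°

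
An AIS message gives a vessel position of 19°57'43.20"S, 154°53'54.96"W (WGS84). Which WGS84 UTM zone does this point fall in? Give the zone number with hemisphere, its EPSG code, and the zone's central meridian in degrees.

Zone 5S (EPSG:32705), central meridian -153°

UTM zone = ⌊(λ + 180)/6⌋ + 1; -154.8986° ∈ [-156°, -150°) → zone 5.
Hemisphere: S (φ < 0).
Central meridian λ₀ = 6×5 − 183 = -153°.
EPSG code: 32705.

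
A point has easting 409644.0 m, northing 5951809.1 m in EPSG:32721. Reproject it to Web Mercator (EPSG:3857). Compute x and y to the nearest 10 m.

Unproject from UTM 21S (λ₀ = -57°) → φ = -36.57490032°, λ = -58.00989949°.
Web Mercator (R = 6378137 m): x = -6457632.472 m, y = -4380017.860 m.

x -6457630 m, y -4380020 m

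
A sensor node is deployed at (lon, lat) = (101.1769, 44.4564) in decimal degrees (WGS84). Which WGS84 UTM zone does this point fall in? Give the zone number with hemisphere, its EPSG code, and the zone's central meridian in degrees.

UTM zone = ⌊(λ + 180)/6⌋ + 1; 101.1769° ∈ [96°, 102°) → zone 47.
Hemisphere: N (φ ≥ 0).
Central meridian λ₀ = 6×47 − 183 = 99°.
EPSG code: 32647.

Zone 47N (EPSG:32647), central meridian 99°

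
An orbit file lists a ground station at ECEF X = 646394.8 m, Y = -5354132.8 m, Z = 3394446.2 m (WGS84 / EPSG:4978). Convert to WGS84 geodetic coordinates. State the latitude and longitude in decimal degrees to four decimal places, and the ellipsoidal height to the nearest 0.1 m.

lat 32.3607°, lon -83.1161°, h 301.7 m

λ = atan2(Y, X) = -83.11609979°; p = √(X²+Y²) = 5393010.7 m.
Bowring's method on WGS84 (a = 6378137 m, b = 6356752.314 m) gives φ = 32.36070002°, h = 301.669 m.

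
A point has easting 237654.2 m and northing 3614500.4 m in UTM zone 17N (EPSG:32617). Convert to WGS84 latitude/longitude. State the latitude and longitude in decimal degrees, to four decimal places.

lat 32.6370°, lon -83.7965°

Zone 17N: λ₀ = -81°, k₀ = 0.9996, false easting 500000 m.
Meridian distance M = (N − FN)/k₀ = 3615946.8 m.
Inverse transverse Mercator on WGS84 gives φ = 32.63699972°, λ = -83.79650027°.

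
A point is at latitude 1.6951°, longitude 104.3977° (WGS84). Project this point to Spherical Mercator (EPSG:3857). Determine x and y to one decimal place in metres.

x 11621498.8 m, y 188725.2 m

Web Mercator is spherical with R = a = 6378137 m.
x = R·λ = 6378137 × 1.822083597 = 11621498.804 m.
y = R·ln tan(π/4 + φ/2) = 6378137 × 0.029589393 = 188725.202 m.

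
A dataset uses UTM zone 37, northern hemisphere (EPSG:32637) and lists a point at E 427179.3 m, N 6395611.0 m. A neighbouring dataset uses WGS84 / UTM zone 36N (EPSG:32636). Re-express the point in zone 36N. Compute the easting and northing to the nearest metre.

UTM 37N → geographic: φ = 57.69679979°, λ = 37.77830054°.
UTM 36N (λ₀ = 33°) forward: E = 784683.227 m, N = 6404997.561 m.

E 784683 m, N 6404998 m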